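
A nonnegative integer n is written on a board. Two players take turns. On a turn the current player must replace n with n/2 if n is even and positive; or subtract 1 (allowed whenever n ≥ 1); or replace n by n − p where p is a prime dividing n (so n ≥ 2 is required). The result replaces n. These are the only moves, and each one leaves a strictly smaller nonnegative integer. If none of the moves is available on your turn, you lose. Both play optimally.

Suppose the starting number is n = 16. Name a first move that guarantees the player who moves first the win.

Move to 14.

Compute win/loss labels from the base case upward. A position with no move is L. Any other position is W if it can reach an L in one move, else L.
n=0: no move → L
n=1: →0(L), so W
n=2: →0(L), so W
n=3: →0(L), so W
n=4: →2(W), 3(W) — all W, so L
n=5: →0(L), so W
n=6: →4(L), so W
n=7: →0(L), so W
n=8: →4(L), so W
n=9: →6(W), 8(W) — all W, so L
n=10: →9(L), so W
n=11: →0(L), so W
n=12: →9(L), so W
n=13: →0(L), so W
n=14: →7(W), 12(W), 13(W) — all W, so L
n=15: →14(L), so W
n=16: →14(L), so W
From 16, the L positions reachable in one move are: 14.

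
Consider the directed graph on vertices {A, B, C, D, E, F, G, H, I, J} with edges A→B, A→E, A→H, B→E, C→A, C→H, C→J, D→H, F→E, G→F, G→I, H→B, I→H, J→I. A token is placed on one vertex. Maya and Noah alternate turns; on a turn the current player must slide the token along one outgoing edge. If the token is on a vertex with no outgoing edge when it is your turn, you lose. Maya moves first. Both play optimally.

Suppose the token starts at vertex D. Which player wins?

Maya wins.

Build the W/L table. Terminal = L. A non-terminal position is W if it has a move to some L; otherwise it is L.
Every edge goes from a vertex to one that appears earlier in the order E, B, H, D, A, I, F, J, C, G, so processing vertices in that order labels each vertex after all of its successors.
E: no outgoing edge → L
B: →E(L), so W
H: →B(W) only, which is W, so L
D: →H(L), so W
A: →H(L), so W
I: →H(L), so W
F: →E(L), so W
J: →I(W) only, which is W, so L
C: →J(L), so W
G: →F(W), I(W) — all W, so L
The starting position D is W: Maya should move to H, handing over an L position.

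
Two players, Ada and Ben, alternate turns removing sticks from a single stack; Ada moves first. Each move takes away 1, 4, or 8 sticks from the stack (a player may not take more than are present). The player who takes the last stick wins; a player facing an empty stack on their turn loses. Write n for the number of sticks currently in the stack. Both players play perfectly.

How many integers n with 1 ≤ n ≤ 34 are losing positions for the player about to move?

Label each position W (a win for the player to move) or L (a loss). A position with no legal move is L; any other position is W exactly when some move reaches an L, and L when every move reaches a W.
n=0: no move → L
n=1: W (go to 0, an L position)
n=2: L (sole option 1(W) is W)
n=3: W (go to 2, an L position)
n=4: W (go to 0, an L position)
n=5: L (options 4(W), 1(W) are all W)
n=6: W (go to 5, an L position)
n=7: L (options 6(W), 3(W) are all W)
n=8: W (go to 7, an L position)
n=9: W (go to 5, an L position)
n=10: W (go to 2, an L position)
n=11: W (go to 7, an L position)
n=12: L (options 11(W), 8(W), 4(W) are all W)
n=13: W (go to 12, an L position)
n=14: L (options 13(W), 10(W), 6(W) are all W)
n=15: W (go to 14, an L position)
n=16: W (go to 12, an L position)
n=17: L (options 16(W), 13(W), 9(W) are all W)
n=18: W (go to 17, an L position)
n=19: L (options 18(W), 15(W), 11(W) are all W)
n=20: W (go to 19, an L position)
n=21: W (go to 17, an L position)
n=22: W (go to 14, an L position)
n=23: W (go to 19, an L position)
n=24: L (options 23(W), 20(W), 16(W) are all W)
n=25: W (go to 24, an L position)
n=26: L (options 25(W), 22(W), 18(W) are all W)
n=27: W (go to 26, an L position)
n=28: W (go to 24, an L position)
n=29: L (options 28(W), 25(W), 21(W) are all W)
n=30: W (go to 29, an L position)
n=31: L (options 30(W), 27(W), 23(W) are all W)
n=32: W (go to 31, an L position)
n=33: W (go to 29, an L position)
n=34: W (go to 26, an L position)
L entries with 1 ≤ n ≤ 34 (n=0 is outside the asked range and is not counted): n = 2, 5, 7, 12, 14, 17, 19, 24, 26, 29, 31; that makes 11.

11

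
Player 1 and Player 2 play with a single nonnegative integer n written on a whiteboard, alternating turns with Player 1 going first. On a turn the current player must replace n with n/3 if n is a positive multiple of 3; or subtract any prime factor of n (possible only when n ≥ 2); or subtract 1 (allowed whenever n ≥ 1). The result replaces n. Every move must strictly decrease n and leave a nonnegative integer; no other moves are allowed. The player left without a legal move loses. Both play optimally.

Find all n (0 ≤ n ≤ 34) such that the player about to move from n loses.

0, 4, 8, 14, 18, 22, 25, 27, 32

Classify positions by backward induction: terminal positions (no move available) are L. From any other position, the mover wins iff some move reaches an L.
n=0: no move → L
n=1: →0(L), so W
n=2: →0(L), so W
n=3: →0(L), so W
n=4: →2(W), 3(W) — all W, so L
n=5: →0(L), so W
n=6: →4(L), so W
n=7: →0(L), so W
n=8: →6(W), 7(W) — all W, so L
n=9: →8(L), so W
n=10: →8(L), so W
n=11: →0(L), so W
n=12: →4(L), so W
n=13: →0(L), so W
n=14: →7(W), 12(W), 13(W) — all W, so L
n=15: →14(L), so W
n=16: →14(L), so W
n=17: →0(L), so W
n=18: →6(W), 15(W), 16(W), 17(W) — all W, so L
n=19: →0(L), so W
n=20: →18(L), so W
n=21: →14(L), so W
n=22: →11(W), 20(W), 21(W) — all W, so L
n=23: →0(L), so W
n=24: →8(L), so W
n=25: →20(W), 24(W) — all W, so L
n=26: →25(L), so W
n=27: →9(W), 24(W), 26(W) — all W, so L
n=28: →27(L), so W
n=29: →0(L), so W
n=30: →25(L), so W
n=31: →0(L), so W
n=32: →30(W), 31(W) — all W, so L
n=33: →22(L), so W
n=34: →32(L), so W
Reading off the rows marked L gives the requested list; there are 9 such values of n.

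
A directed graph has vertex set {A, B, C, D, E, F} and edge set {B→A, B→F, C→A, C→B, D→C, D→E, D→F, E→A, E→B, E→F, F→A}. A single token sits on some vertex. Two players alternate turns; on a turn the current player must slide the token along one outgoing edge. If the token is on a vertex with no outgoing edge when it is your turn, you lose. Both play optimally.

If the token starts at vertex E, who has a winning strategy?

Compute win/loss labels from the base case upward. A position with no move is L. Any other position is W if it can reach an L in one move, else L.
Every edge goes from a vertex to one that appears earlier in the order A, F, B, E, C, D, so processing vertices in that order labels each vertex after all of its successors.
A: no outgoing edge → L
F: W (go to A, an L position)
B: W (go to A, an L position)
E: W (go to A, an L position)
C: W (go to A, an L position)
D: L (options C(W), E(W), F(W) are all W)
From E the player to move can move to A, reaching an L position.

The first player wins.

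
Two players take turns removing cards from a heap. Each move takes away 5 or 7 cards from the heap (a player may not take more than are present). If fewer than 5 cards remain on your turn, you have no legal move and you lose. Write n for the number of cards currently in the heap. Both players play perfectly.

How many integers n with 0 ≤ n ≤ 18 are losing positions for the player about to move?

Positions with no move are L. A position that does have a move is losing for the player to move precisely when every available move leads to a winning position for the opponent. Fill in the labels:
n=0: no move → L
n=1: no move → L
n=2: no move → L
n=3: no move → L
n=4: no move → L
n=5: can move to 0, which is L ⇒ W
n=6: can move to 1, which is L ⇒ W
n=7: can move to 2, which is L ⇒ W
n=8: can move to 3, which is L ⇒ W
n=9: can move to 4, which is L ⇒ W
n=10: can move to 3, which is L ⇒ W
n=11: can move to 4, which is L ⇒ W
n=12: moves to 7(W), 5(W); every one is W ⇒ L
n=13: moves to 8(W), 6(W); every one is W ⇒ L
n=14: moves to 9(W), 7(W); every one is W ⇒ L
n=15: moves to 10(W), 8(W); every one is W ⇒ L
n=16: moves to 11(W), 9(W); every one is W ⇒ L
n=17: can move to 12, which is L ⇒ W
n=18: can move to 13, which is L ⇒ W
L entries with 0 ≤ n ≤ 18: n = 0, 1, 2, 3, 4, 12, 13, 14, 15, 16; that makes 10.

10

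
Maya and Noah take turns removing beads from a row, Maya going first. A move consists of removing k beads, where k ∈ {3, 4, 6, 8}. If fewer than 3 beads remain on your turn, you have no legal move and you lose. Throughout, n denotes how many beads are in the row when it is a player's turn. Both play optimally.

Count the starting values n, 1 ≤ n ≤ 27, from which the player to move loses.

8

Positions with no move are L. A position that does have a move is losing for the player to move precisely when every available move leads to a winning position for the opponent. Fill in the labels:
n=0: no move → L
n=1: no move → L
n=2: no move → L
n=3: →0(L), so W
n=4: →1(L), so W
n=5: →2(L), so W
n=6: →2(L), so W
n=7: →1(L), so W
n=8: →2(L), so W
n=9: →1(L), so W
n=10: →2(L), so W
n=11: →8(W), 7(W), 5(W), 3(W) — all W, so L
n=12: →9(W), 8(W), 6(W), 4(W) — all W, so L
n=13: →10(W), 9(W), 7(W), 5(W) — all W, so L
n=14: →11(L), so W
n=15: →12(L), so W
n=16: →13(L), so W
n=17: →13(L), so W
n=18: →12(L), so W
n=19: →13(L), so W
n=20: →12(L), so W
n=21: →13(L), so W
n=22: →19(W), 18(W), 16(W), 14(W) — all W, so L
n=23: →20(W), 19(W), 17(W), 15(W) — all W, so L
n=24: →21(W), 20(W), 18(W), 16(W) — all W, so L
n=25: →22(L), so W
n=26: →23(L), so W
n=27: →24(L), so W
L entries with 1 ≤ n ≤ 27 (n=0 is outside the asked range and is not counted): n = 1, 2, 11, 12, 13, 22, 23, 24; that makes 8.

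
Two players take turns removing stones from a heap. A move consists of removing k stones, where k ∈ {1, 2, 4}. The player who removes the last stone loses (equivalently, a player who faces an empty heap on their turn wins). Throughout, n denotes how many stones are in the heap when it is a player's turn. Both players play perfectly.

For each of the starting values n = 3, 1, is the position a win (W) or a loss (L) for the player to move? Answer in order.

3: W, 1: L

Build the W/L table. Terminal = W. A non-terminal position is W if it has a move to some L; otherwise it is L.
n=0: no move; the opponent has just taken the last stone and therefore loses → W
n=1: L (sole option 0(W) is W)
n=2: W (go to 1, an L position)
n=3: W (go to 1, an L position)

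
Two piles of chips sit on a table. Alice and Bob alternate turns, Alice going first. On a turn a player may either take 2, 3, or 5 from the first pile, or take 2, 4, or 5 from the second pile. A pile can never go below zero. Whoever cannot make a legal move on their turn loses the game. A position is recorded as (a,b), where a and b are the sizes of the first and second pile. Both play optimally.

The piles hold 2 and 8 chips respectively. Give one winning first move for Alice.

Move to (0,8).

Label each position W (a win for the player to move) or L (a loss). A position with no legal move is L; any other position is W exactly when some move reaches an L, and L when every move reaches a W.
No move ever increases a pile, so every position that can arise here has a ≤ 2 and b ≤ 8; it is enough to label the cells with 0 ≤ a ≤ 2 and 0 ≤ b ≤ 8.
Every move lowers a or b (never raises either), so fill the grid row by row in increasing a, and left to right within a row: each cell's successors are then already labelled.
      b=0  b=1  b=2  b=3  b=4  b=5  b=6  b=7  b=8
a=0:    L    L    W    W    W    W    W    L    L
a=1:    L    L    W    W    W    W    W    L    L
a=2:    W    W    L    L    W    W    W    W    W
Cells with no legal move (terminal, hence L): (0,0), (0,1), (1,0), (1,1).
The remaining L cells, each justified by listing all of its moves:
(0,7): only reaches (0,5)(W), (0,3)(W), (0,2)(W), all W → L
(0,8): only reaches (0,6)(W), (0,4)(W), (0,3)(W), all W → L
(1,7): only reaches (1,5)(W), (1,3)(W), (1,2)(W), all W → L
(1,8): only reaches (1,6)(W), (1,4)(W), (1,3)(W), all W → L
(2,2): only reaches (0,2)(W), (2,0)(W), all W → L
(2,3): only reaches (0,3)(W), (2,1)(W), all W → L
Every other cell has at least one move into one of the L cells above, so it is W.
From (2,8), the L positions reachable in one move are: (0,8), (2,3). Any move reaching one of these is winning.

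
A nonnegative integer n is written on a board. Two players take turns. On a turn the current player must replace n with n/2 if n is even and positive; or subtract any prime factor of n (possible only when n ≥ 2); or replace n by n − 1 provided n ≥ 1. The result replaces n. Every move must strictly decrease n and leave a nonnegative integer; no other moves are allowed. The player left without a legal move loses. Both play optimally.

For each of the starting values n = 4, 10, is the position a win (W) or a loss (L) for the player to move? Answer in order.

4: L, 10: W

Positions with no move are L. A position that does have a move is losing for the player to move precisely when every available move leads to a winning position for the opponent. Fill in the labels:
n=0: no move → L
n=1: reaches L-position 0 → W
n=2: reaches L-position 0 → W
n=3: reaches L-position 0 → W
n=4: only reaches 2(W), 3(W), all W → L
n=5: reaches L-position 0 → W
n=6: reaches L-position 4 → W
n=7: reaches L-position 0 → W
n=8: reaches L-position 4 → W
n=9: only reaches 6(W), 8(W), all W → L
n=10: reaches L-position 9 → W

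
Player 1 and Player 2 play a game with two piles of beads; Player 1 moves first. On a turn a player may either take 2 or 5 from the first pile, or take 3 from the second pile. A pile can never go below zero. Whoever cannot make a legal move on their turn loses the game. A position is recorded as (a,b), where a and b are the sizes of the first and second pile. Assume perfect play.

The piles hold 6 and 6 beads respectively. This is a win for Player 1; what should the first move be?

Build the W/L table. Terminal = L. A non-terminal position is W if it has a move to some L; otherwise it is L.
No move ever increases a pile, so every position that can arise here has a ≤ 6 and b ≤ 6; it is enough to label the cells with 0 ≤ a ≤ 6 and 0 ≤ b ≤ 6.
Every move lowers a or b (never raises either), so fill the grid row by row in increasing a, and left to right within a row: each cell's successors are then already labelled.
      b=0  b=1  b=2  b=3  b=4  b=5  b=6
a=0:    L    L    L    W    W    W    L
a=1:    L    L    L    W    W    W    L
a=2:    W    W    W    L    L    L    W
a=3:    W    W    W    L    L    L    W
a=4:    L    L    L    W    W    W    L
a=5:    W    W    W    W    W    W    W
a=6:    W    W    W    L    L    L    W
Cells with no legal move (terminal, hence L): (0,0), (0,1), (0,2), (1,0), (1,1), (1,2).
The remaining L cells, each justified by listing all of its moves:
(0,6): only reaches (0,3)(W), which is W → L
(1,6): only reaches (1,3)(W), which is W → L
(2,3): only reaches (0,3)(W), (2,0)(W), all W → L
(2,4): only reaches (0,4)(W), (2,1)(W), all W → L
(2,5): only reaches (0,5)(W), (2,2)(W), all W → L
(3,3): only reaches (1,3)(W), (3,0)(W), all W → L
(3,4): only reaches (1,4)(W), (3,1)(W), all W → L
(3,5): only reaches (1,5)(W), (3,2)(W), all W → L
(4,0): only reaches (2,0)(W), which is W → L
(4,1): only reaches (2,1)(W), which is W → L
(4,2): only reaches (2,2)(W), which is W → L
(4,6): only reaches (2,6)(W), (4,3)(W), all W → L
(6,3): only reaches (4,3)(W), (1,3)(W), (6,0)(W), all W → L
(6,4): only reaches (4,4)(W), (1,4)(W), (6,1)(W), all W → L
(6,5): only reaches (4,5)(W), (1,5)(W), (6,2)(W), all W → L
Every other cell has at least one move into one of the L cells above, so it is W.
From (6,6), the L positions reachable in one move are: (4,6), (1,6), (6,3). Any move reaching one of these is winning.

Move to (4,6).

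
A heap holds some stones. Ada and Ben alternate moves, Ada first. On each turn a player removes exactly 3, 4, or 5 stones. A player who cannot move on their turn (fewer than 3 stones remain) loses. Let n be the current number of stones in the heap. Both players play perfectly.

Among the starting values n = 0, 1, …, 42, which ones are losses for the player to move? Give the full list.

Compute win/loss labels from the base case upward. A position with no move is L. Any other position is W if it can reach an L in one move, else L.
n=0: no move → L
n=1: no move → L
n=2: no move → L
n=3: can move to 0, which is L ⇒ W
n=4: can move to 1, which is L ⇒ W
n=5: can move to 2, which is L ⇒ W
n=6: can move to 2, which is L ⇒ W
n=7: can move to 2, which is L ⇒ W
n=8: moves to 5(W), 4(W), 3(W); every one is W ⇒ L
n=9: moves to 6(W), 5(W), 4(W); every one is W ⇒ L
n=10: moves to 7(W), 6(W), 5(W); every one is W ⇒ L
n=11: can move to 8, which is L ⇒ W
n=12: can move to 9, which is L ⇒ W
n=13: can move to 10, which is L ⇒ W
n=14: can move to 10, which is L ⇒ W
n=15: can move to 10, which is L ⇒ W
n=16: moves to 13(W), 12(W), 11(W); every one is W ⇒ L
n=17: moves to 14(W), 13(W), 12(W); every one is W ⇒ L
n=18: moves to 15(W), 14(W), 13(W); every one is W ⇒ L
n=19: can move to 16, which is L ⇒ W
n=20: can move to 17, which is L ⇒ W
n=21: can move to 18, which is L ⇒ W
n=22: can move to 18, which is L ⇒ W
n=23: can move to 18, which is L ⇒ W
n=24: moves to 21(W), 20(W), 19(W); every one is W ⇒ L
n=25: moves to 22(W), 21(W), 20(W); every one is W ⇒ L
n=26: moves to 23(W), 22(W), 21(W); every one is W ⇒ L
n=27: can move to 24, which is L ⇒ W
n=28: can move to 25, which is L ⇒ W
n=29: can move to 26, which is L ⇒ W
n=30: can move to 26, which is L ⇒ W
n=31: can move to 26, which is L ⇒ W
n=32: moves to 29(W), 28(W), 27(W); every one is W ⇒ L
n=33: moves to 30(W), 29(W), 28(W); every one is W ⇒ L
n=34: moves to 31(W), 30(W), 29(W); every one is W ⇒ L
n=35: can move to 32, which is L ⇒ W
n=36: can move to 33, which is L ⇒ W
n=37: can move to 34, which is L ⇒ W
n=38: can move to 34, which is L ⇒ W
n=39: can move to 34, which is L ⇒ W
n=40: moves to 37(W), 36(W), 35(W); every one is W ⇒ L
n=41: moves to 38(W), 37(W), 36(W); every one is W ⇒ L
n=42: moves to 39(W), 38(W), 37(W); every one is W ⇒ L
The losing starting values of n are exactly the entries labelled L in this table (18 of them).

0, 1, 2, 8, 9, 10, 16, 17, 18, 24, 25, 26, 32, 33, 34, 40, 41, 42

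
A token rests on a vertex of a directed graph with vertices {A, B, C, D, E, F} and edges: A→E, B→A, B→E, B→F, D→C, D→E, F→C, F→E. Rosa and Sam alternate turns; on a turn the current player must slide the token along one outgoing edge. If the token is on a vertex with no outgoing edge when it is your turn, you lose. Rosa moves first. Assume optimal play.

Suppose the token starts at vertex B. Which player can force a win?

Rosa wins.

Use the standard recursion: the mover loses at a terminal position; elsewhere, the mover wins exactly when some move hands the opponent an L position.
Every edge goes from a vertex to one that appears earlier in the order C, E, F, A, B, D, so processing vertices in that order labels each vertex after all of its successors.
C: no outgoing edge → L
E: no outgoing edge → L
F: W (go to E, an L position)
A: W (go to E, an L position)
B: W (go to E, an L position)
D: W (go to E, an L position)
From B Rosa can move to E, reaching an L position.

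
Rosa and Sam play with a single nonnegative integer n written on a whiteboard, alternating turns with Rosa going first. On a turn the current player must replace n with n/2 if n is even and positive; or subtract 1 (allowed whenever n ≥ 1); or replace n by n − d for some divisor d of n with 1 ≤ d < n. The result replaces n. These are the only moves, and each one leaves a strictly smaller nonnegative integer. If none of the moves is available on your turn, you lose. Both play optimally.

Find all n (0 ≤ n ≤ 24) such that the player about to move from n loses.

Compute win/loss labels from the base case upward. A position with no move is L. Any other position is W if it can reach an L in one move, else L.
n=0: no move → L
n=1: W (go to 0, an L position)
n=2: L (sole option 1(W) is W)
n=3: W (go to 2, an L position)
n=4: W (go to 2, an L position)
n=5: L (sole option 4(W) is W)
n=6: W (go to 5, an L position)
n=7: L (sole option 6(W) is W)
n=8: W (go to 7, an L position)
n=9: L (options 6(W), 8(W) are all W)
n=10: W (go to 5, an L position)
n=11: L (sole option 10(W) is W)
n=12: W (go to 9, an L position)
n=13: L (sole option 12(W) is W)
n=14: W (go to 7, an L position)
n=15: L (options 10(W), 12(W), 14(W) are all W)
n=16: W (go to 15, an L position)
n=17: L (sole option 16(W) is W)
n=18: W (go to 9, an L position)
n=19: L (sole option 18(W) is W)
n=20: W (go to 15, an L position)
n=21: L (options 14(W), 18(W), 20(W) are all W)
n=22: W (go to 11, an L position)
n=23: L (sole option 22(W) is W)
n=24: W (go to 21, an L position)
The losing starting values of n are exactly the entries labelled L in this table (12 of them).

0, 2, 5, 7, 9, 11, 13, 15, 17, 19, 21, 23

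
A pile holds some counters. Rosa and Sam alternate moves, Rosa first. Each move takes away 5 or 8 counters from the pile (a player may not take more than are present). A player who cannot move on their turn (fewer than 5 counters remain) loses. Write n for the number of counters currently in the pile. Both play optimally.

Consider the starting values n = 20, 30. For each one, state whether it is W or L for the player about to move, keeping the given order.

Classify positions by backward induction: terminal positions (no move available) are L. From any other position, the mover wins iff some move reaches an L.
n=0: no move → L
n=1: no move → L
n=2: no move → L
n=3: no move → L
n=4: no move → L
n=5: can move to 0, which is L ⇒ W
n=6: can move to 1, which is L ⇒ W
n=7: can move to 2, which is L ⇒ W
n=8: can move to 3, which is L ⇒ W
n=9: can move to 4, which is L ⇒ W
n=10: can move to 2, which is L ⇒ W
n=11: can move to 3, which is L ⇒ W
n=12: can move to 4, which is L ⇒ W
n=13: moves to 8(W), 5(W); every one is W ⇒ L
n=14: moves to 9(W), 6(W); every one is W ⇒ L
n=15: moves to 10(W), 7(W); every one is W ⇒ L
n=16: moves to 11(W), 8(W); every one is W ⇒ L
n=17: moves to 12(W), 9(W); every one is W ⇒ L
n=18: can move to 13, which is L ⇒ W
n=19: can move to 14, which is L ⇒ W
n=20: can move to 15, which is L ⇒ W
n=21: can move to 16, which is L ⇒ W
n=22: can move to 17, which is L ⇒ W
n=23: can move to 15, which is L ⇒ W
n=24: can move to 16, which is L ⇒ W
n=25: can move to 17, which is L ⇒ W
n=26: moves to 21(W), 18(W); every one is W ⇒ L
n=27: moves to 22(W), 19(W); every one is W ⇒ L
n=28: moves to 23(W), 20(W); every one is W ⇒ L
n=29: moves to 24(W), 21(W); every one is W ⇒ L
n=30: moves to 25(W), 22(W); every one is W ⇒ L

20: W, 30: L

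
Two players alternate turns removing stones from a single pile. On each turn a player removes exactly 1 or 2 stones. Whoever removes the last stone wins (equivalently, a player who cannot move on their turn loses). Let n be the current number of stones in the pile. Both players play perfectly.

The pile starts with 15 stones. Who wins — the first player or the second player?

The second player wins.

Positions with no move are L. A position that does have a move is losing for the player to move precisely when every available move leads to a winning position for the opponent. Fill in the labels:
n=0: no move → L
n=1: reaches L-position 0 → W
n=2: reaches L-position 0 → W
n=3: only reaches 2(W), 1(W), all W → L
n=4: reaches L-position 3 → W
n=5: reaches L-position 3 → W
n=6: only reaches 5(W), 4(W), all W → L
n=7: reaches L-position 6 → W
n=8: reaches L-position 6 → W
n=9: only reaches 8(W), 7(W), all W → L
n=10: reaches L-position 9 → W
n=11: reaches L-position 9 → W
n=12: only reaches 11(W), 10(W), all W → L
n=13: reaches L-position 12 → W
n=14: reaches L-position 12 → W
n=15: only reaches 14(W), 13(W), all W → L
The starting position 15 is L: whatever the player to move does, the opponent receives a W position.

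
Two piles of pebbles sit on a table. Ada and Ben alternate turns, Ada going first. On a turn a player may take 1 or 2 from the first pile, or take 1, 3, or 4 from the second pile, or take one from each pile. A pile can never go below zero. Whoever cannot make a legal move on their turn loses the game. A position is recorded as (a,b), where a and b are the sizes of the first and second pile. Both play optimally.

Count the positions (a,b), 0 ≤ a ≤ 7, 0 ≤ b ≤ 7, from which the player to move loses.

18

Positions with no move are L. A position that does have a move is losing for the player to move precisely when every available move leads to a winning position for the opponent. Fill in the labels:
Every move lowers a or b (never raises either), so fill the grid row by row in increasing a, and left to right within a row: each cell's successors are then already labelled.
      b=0  b=1  b=2  b=3  b=4  b=5  b=6  b=7
a=0:    L    W    L    W    W    W    W    L
a=1:    W    W    W    W    L    W    L    W
a=2:    W    L    W    L    W    W    W    W
a=3:    L    W    W    W    W    L    W    L
a=4:    W    W    L    W    L    W    W    W
a=5:    W    L    W    W    W    W    L    W
a=6:    L    W    W    W    W    L    W    W
a=7:    W    W    L    W    L    W    W    W
Cells with no legal move (terminal, hence L): (0,0).
The remaining L cells, each justified by listing all of its moves:
(0,2): L (sole option (0,1)(W) is W)
(0,7): L (options (0,6)(W), (0,4)(W), (0,3)(W) are all W)
(1,4): L (options (0,4)(W), (1,3)(W), (1,1)(W), (1,0)(W), (0,3)(W) are all W)
(1,6): L (options (0,6)(W), (1,5)(W), (1,3)(W), (1,2)(W), (0,5)(W) are all W)
(2,1): L (options (1,1)(W), (0,1)(W), (2,0)(W), (1,0)(W) are all W)
(2,3): L (options (1,3)(W), (0,3)(W), (2,2)(W), (2,0)(W), (1,2)(W) are all W)
(3,0): L (options (2,0)(W), (1,0)(W) are all W)
(3,5): L (options (2,5)(W), (1,5)(W), (3,4)(W), (3,2)(W), (3,1)(W), (2,4)(W) are all W)
(3,7): L (options (2,7)(W), (1,7)(W), (3,6)(W), (3,4)(W), (3,3)(W), (2,6)(W) are all W)
(4,2): L (options (3,2)(W), (2,2)(W), (4,1)(W), (3,1)(W) are all W)
(4,4): L (options (3,4)(W), (2,4)(W), (4,3)(W), (4,1)(W), (4,0)(W), (3,3)(W) are all W)
(5,1): L (options (4,1)(W), (3,1)(W), (5,0)(W), (4,0)(W) are all W)
(5,6): L (options (4,6)(W), (3,6)(W), (5,5)(W), (5,3)(W), (5,2)(W), (4,5)(W) are all W)
(6,0): L (options (5,0)(W), (4,0)(W) are all W)
(6,5): L (options (5,5)(W), (4,5)(W), (6,4)(W), (6,2)(W), (6,1)(W), (5,4)(W) are all W)
(7,2): L (options (6,2)(W), (5,2)(W), (7,1)(W), (6,1)(W) are all W)
(7,4): L (options (6,4)(W), (5,4)(W), (7,3)(W), (7,1)(W), (7,0)(W), (6,3)(W) are all W)
Every other cell has at least one move into one of the L cells above, so it is W.
L cells per row: a=0: 3, a=1: 2, a=2: 2, a=3: 3, a=4: 2, a=5: 2, a=6: 2, a=7: 2; total 18.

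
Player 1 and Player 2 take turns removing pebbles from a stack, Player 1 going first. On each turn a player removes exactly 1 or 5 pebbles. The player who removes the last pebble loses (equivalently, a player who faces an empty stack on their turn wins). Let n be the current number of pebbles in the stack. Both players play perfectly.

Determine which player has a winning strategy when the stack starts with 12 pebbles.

Positions with no move are W. A position that does have a move is losing for the player to move precisely when every available move leads to a winning position for the opponent. Fill in the labels:
n=0: no move; the opponent has just taken the last pebble and therefore loses → W
n=1: →0(W) only, which is W, so L
n=2: →1(L), so W
n=3: →2(W) only, which is W, so L
n=4: →3(L), so W
n=5: →4(W), 0(W) — all W, so L
n=6: →5(L), so W
n=7: →6(W), 2(W) — all W, so L
n=8: →7(L), so W
n=9: →8(W), 4(W) — all W, so L
n=10: →9(L), so W
n=11: →10(W), 6(W) — all W, so L
n=12: →11(L), so W
From 12 Player 1 can remove 1, leaving 11, reaching an L position.

Player 1 wins.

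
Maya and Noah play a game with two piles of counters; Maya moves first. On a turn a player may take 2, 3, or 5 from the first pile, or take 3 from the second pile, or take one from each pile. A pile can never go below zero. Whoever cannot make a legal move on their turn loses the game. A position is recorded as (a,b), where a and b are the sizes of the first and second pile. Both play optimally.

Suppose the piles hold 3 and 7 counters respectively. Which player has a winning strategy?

Maya wins.

Positions with no move are L. A position that does have a move is losing for the player to move precisely when every available move leads to a winning position for the opponent. Fill in the labels:
No move ever increases a pile, so every position that can arise here has a ≤ 3 and b ≤ 7; it is enough to label the cells with 0 ≤ a ≤ 3 and 0 ≤ b ≤ 7.
Every move lowers a or b (never raises either), so fill the grid row by row in increasing a, and left to right within a row: each cell's successors are then already labelled.
      b=0  b=1  b=2  b=3  b=4  b=5  b=6  b=7
a=0:    L    L    L    W    W    W    L    L
a=1:    L    W    W    W    L    L    L    W
a=2:    W    W    W    L    L    W    W    W
a=3:    W    W    W    L    W    W    W    W
Cells with no legal move (terminal, hence L): (0,0), (0,1), (0,2), (1,0).
The remaining L cells, each justified by listing all of its moves:
(0,6): only reaches (0,3)(W), which is W → L
(0,7): only reaches (0,4)(W), which is W → L
(1,4): only reaches (1,1)(W), (0,3)(W), all W → L
(1,5): only reaches (1,2)(W), (0,4)(W), all W → L
(1,6): only reaches (1,3)(W), (0,5)(W), all W → L
(2,3): only reaches (0,3)(W), (2,0)(W), (1,2)(W), all W → L
(2,4): only reaches (0,4)(W), (2,1)(W), (1,3)(W), all W → L
(3,3): only reaches (1,3)(W), (0,3)(W), (3,0)(W), (2,2)(W), all W → L
Every other cell has at least one move into one of the L cells above, so it is W.
The starting position (3,7) is W: Maya should move to (0,7), handing over an L position.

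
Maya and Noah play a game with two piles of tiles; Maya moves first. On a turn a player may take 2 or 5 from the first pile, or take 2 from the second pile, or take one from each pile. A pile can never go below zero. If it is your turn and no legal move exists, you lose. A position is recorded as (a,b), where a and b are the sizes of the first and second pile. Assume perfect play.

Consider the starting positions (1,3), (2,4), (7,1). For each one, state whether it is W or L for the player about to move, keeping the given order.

Label each position W (a win for the player to move) or L (a loss). A position with no legal move is L; any other position is W exactly when some move reaches an L, and L when every move reaches a W.
No move ever increases a pile, so every position that can arise here has a ≤ 7 and b ≤ 4; it is enough to label the cells with 0 ≤ a ≤ 7 and 0 ≤ b ≤ 4.
Every move lowers a or b (never raises either), so fill the grid row by row in increasing a, and left to right within a row: each cell's successors are then already labelled.
      b=0  b=1  b=2  b=3  b=4
a=0:    L    L    W    W    L
a=1:    L    W    W    L    L
a=2:    W    W    L    L    W
a=3:    W    L    L    W    W
a=4:    L    L    W    W    L
a=5:    W    W    W    L    W
a=6:    W    W    L    W    W
a=7:    L    L    W    W    L
Cells with no legal move (terminal, hence L): (0,0), (0,1), (1,0).
The remaining L cells, each justified by listing all of its moves:
(0,4): L (sole option (0,2)(W) is W)
(1,3): L (options (1,1)(W), (0,2)(W) are all W)
(1,4): L (options (1,2)(W), (0,3)(W) are all W)
(2,2): L (options (0,2)(W), (2,0)(W), (1,1)(W) are all W)
(2,3): L (options (0,3)(W), (2,1)(W), (1,2)(W) are all W)
(3,1): L (options (1,1)(W), (2,0)(W) are all W)
(3,2): L (options (1,2)(W), (3,0)(W), (2,1)(W) are all W)
(4,0): L (sole option (2,0)(W) is W)
(4,1): L (options (2,1)(W), (3,0)(W) are all W)
(4,4): L (options (2,4)(W), (4,2)(W), (3,3)(W) are all W)
(5,3): L (options (3,3)(W), (0,3)(W), (5,1)(W), (4,2)(W) are all W)
(6,2): L (options (4,2)(W), (1,2)(W), (6,0)(W), (5,1)(W) are all W)
(7,0): L (options (5,0)(W), (2,0)(W) are all W)
(7,1): L (options (5,1)(W), (2,1)(W), (6,0)(W) are all W)
(7,4): L (options (5,4)(W), (2,4)(W), (7,2)(W), (6,3)(W) are all W)
Every other cell has at least one move into one of the L cells above, so it is W.
(1,3): one of the L cells justified above, so L
(2,4): the move to (0,4) reaches an L cell, so W
(7,1): one of the L cells justified above, so L

(1,3): L, (2,4): W, (7,1): L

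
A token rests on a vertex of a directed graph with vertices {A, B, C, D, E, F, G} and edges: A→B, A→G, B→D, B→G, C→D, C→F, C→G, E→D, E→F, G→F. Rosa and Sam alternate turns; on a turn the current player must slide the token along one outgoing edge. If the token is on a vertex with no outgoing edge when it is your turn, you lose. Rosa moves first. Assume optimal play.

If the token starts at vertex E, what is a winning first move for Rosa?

Work bottom-up. With no move the player to move loses. Otherwise the position is W if at least one move leads to an L position for the opponent, and L if every move leads to a W.
Every edge goes from a vertex to one that appears earlier in the order F, D, G, B, C, E, A, so processing vertices in that order labels each vertex after all of its successors.
F: no outgoing edge → L
D: no outgoing edge → L
G: can move to F, which is L ⇒ W
B: can move to D, which is L ⇒ W
C: can move to D, which is L ⇒ W
E: can move to D, which is L ⇒ W
A: moves to B(W), G(W); every one is W ⇒ L
From E, the L positions reachable in one move are: D, F. Any move reaching one of these is winning.

Move to D.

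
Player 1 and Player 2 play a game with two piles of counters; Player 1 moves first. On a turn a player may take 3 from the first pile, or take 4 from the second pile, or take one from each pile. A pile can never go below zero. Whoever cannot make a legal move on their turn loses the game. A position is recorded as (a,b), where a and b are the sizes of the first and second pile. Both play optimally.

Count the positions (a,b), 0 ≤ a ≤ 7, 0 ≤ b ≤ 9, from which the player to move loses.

35

Label each position W (a win for the player to move) or L (a loss). A position with no legal move is L; any other position is W exactly when some move reaches an L, and L when every move reaches a W.
Every move lowers a or b (never raises either), so fill the grid row by row in increasing a, and left to right within a row: each cell's successors are then already labelled.
      b=0  b=1  b=2  b=3  b=4  b=5  b=6  b=7  b=8  b=9
a=0:    L    L    L    L    W    W    W    W    L    L
a=1:    L    W    W    W    W    L    L    L    L    W
a=2:    L    W    L    L    W    L    W    W    W    W
a=3:    W    W    W    W    W    L    W    L    W    W
a=4:    W    L    L    L    L    W    W    W    W    L
a=5:    W    L    W    W    W    W    L    L    L    L
a=6:    L    L    W    L    W    W    L    W    W    W
a=7:    L    W    W    W    W    L    L    W    L    W
Cells with no legal move (terminal, hence L): (0,0), (0,1), (0,2), (0,3), (1,0), (2,0).
The remaining L cells, each justified by listing all of its moves:
(0,8): L (sole option (0,4)(W) is W)
(0,9): L (sole option (0,5)(W) is W)
(1,5): L (options (1,1)(W), (0,4)(W) are all W)
(1,6): L (options (1,2)(W), (0,5)(W) are all W)
(1,7): L (options (1,3)(W), (0,6)(W) are all W)
(1,8): L (options (1,4)(W), (0,7)(W) are all W)
(2,2): L (sole option (1,1)(W) is W)
(2,3): L (sole option (1,2)(W) is W)
(2,5): L (options (2,1)(W), (1,4)(W) are all W)
(3,5): L (options (0,5)(W), (3,1)(W), (2,4)(W) are all W)
(3,7): L (options (0,7)(W), (3,3)(W), (2,6)(W) are all W)
(4,1): L (options (1,1)(W), (3,0)(W) are all W)
(4,2): L (options (1,2)(W), (3,1)(W) are all W)
(4,3): L (options (1,3)(W), (3,2)(W) are all W)
(4,4): L (options (1,4)(W), (4,0)(W), (3,3)(W) are all W)
(4,9): L (options (1,9)(W), (4,5)(W), (3,8)(W) are all W)
(5,1): L (options (2,1)(W), (4,0)(W) are all W)
(5,6): L (options (2,6)(W), (5,2)(W), (4,5)(W) are all W)
(5,7): L (options (2,7)(W), (5,3)(W), (4,6)(W) are all W)
(5,8): L (options (2,8)(W), (5,4)(W), (4,7)(W) are all W)
(5,9): L (options (2,9)(W), (5,5)(W), (4,8)(W) are all W)
(6,0): L (sole option (3,0)(W) is W)
(6,1): L (options (3,1)(W), (5,0)(W) are all W)
(6,3): L (options (3,3)(W), (5,2)(W) are all W)
(6,6): L (options (3,6)(W), (6,2)(W), (5,5)(W) are all W)
(7,0): L (sole option (4,0)(W) is W)
(7,5): L (options (4,5)(W), (7,1)(W), (6,4)(W) are all W)
(7,6): L (options (4,6)(W), (7,2)(W), (6,5)(W) are all W)
(7,8): L (options (4,8)(W), (7,4)(W), (6,7)(W) are all W)
Every other cell has at least one move into one of the L cells above, so it is W.
L cells per row: a=0: 6, a=1: 5, a=2: 4, a=3: 2, a=4: 5, a=5: 5, a=6: 4, a=7: 4; total 35.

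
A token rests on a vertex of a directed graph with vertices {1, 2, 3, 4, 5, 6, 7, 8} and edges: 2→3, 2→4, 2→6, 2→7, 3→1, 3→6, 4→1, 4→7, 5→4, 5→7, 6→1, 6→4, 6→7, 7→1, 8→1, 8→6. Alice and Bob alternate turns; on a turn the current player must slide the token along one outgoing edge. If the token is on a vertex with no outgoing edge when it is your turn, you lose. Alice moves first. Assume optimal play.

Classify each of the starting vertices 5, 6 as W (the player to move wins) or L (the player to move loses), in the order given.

5: L, 6: W

Build the W/L table. Terminal = L. A non-terminal position is W if it has a move to some L; otherwise it is L.
Every edge goes from a vertex to one that appears earlier in the order 1, 7, 4, 6, 3, 2, 8, 5, so processing vertices in that order labels each vertex after all of its successors.
1: no outgoing edge → L
7: can move to 1, which is L ⇒ W
4: can move to 1, which is L ⇒ W
6: can move to 1, which is L ⇒ W
3: can move to 1, which is L ⇒ W
2: moves to 3(W), 6(W), 4(W), 7(W); every one is W ⇒ L
8: can move to 1, which is L ⇒ W
5: moves to 4(W), 7(W); every one is W ⇒ L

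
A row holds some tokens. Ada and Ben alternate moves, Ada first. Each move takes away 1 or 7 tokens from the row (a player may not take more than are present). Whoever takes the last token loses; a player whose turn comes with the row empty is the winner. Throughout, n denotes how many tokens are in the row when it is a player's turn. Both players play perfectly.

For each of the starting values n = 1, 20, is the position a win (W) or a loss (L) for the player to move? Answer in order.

1: L, 20: W

Classify positions by backward induction: terminal positions (no move available) are W. From any other position, the mover wins iff some move reaches an L.
n=0: no move; the opponent has just taken the last token and therefore loses → W
n=1: only reaches 0(W), which is W → L
n=2: reaches L-position 1 → W
n=3: only reaches 2(W), which is W → L
n=4: reaches L-position 3 → W
n=5: only reaches 4(W), which is W → L
n=6: reaches L-position 5 → W
n=7: only reaches 6(W), 0(W), all W → L
n=8: reaches L-position 7 → W
n=9: only reaches 8(W), 2(W), all W → L
n=10: reaches L-position 9 → W
n=11: only reaches 10(W), 4(W), all W → L
n=12: reaches L-position 11 → W
n=13: only reaches 12(W), 6(W), all W → L
n=14: reaches L-position 13 → W
n=15: only reaches 14(W), 8(W), all W → L
n=16: reaches L-position 15 → W
n=17: only reaches 16(W), 10(W), all W → L
n=18: reaches L-position 17 → W
n=19: only reaches 18(W), 12(W), all W → L
n=20: reaches L-position 19 → W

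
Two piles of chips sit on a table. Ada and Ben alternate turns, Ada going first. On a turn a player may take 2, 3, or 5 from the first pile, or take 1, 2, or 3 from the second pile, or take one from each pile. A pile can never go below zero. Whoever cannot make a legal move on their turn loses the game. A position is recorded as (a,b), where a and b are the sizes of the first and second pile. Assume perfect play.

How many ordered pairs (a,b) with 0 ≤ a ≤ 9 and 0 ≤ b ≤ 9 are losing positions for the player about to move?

Work bottom-up. With no move the player to move loses. Otherwise the position is W if at least one move leads to an L position for the opponent, and L if every move leads to a W.
Every move lowers a or b (never raises either), so fill the grid row by row in increasing a, and left to right within a row: each cell's successors are then already labelled.
      b=0  b=1  b=2  b=3  b=4  b=5  b=6  b=7  b=8  b=9
a=0:    L    W    W    W    L    W    W    W    L    W
a=1:    L    W    W    W    L    W    W    W    L    W
a=2:    W    W    L    W    W    W    L    W    W    W
a=3:    W    L    W    W    W    L    W    W    W    L
a=4:    W    L    W    W    W    L    W    W    W    L
a=5:    W    W    W    L    W    W    W    L    W    W
a=6:    W    W    L    W    W    W    L    W    W    W
a=7:    L    W    W    W    L    W    W    W    L    W
a=8:    L    W    W    W    L    W    W    W    L    W
a=9:    W    W    W    L    W    W    W    L    W    W
Cells with no legal move (terminal, hence L): (0,0), (1,0).
The remaining L cells, each justified by listing all of its moves:
(0,4): L (options (0,3)(W), (0,2)(W), (0,1)(W) are all W)
(0,8): L (options (0,7)(W), (0,6)(W), (0,5)(W) are all W)
(1,4): L (options (1,3)(W), (1,2)(W), (1,1)(W), (0,3)(W) are all W)
(1,8): L (options (1,7)(W), (1,6)(W), (1,5)(W), (0,7)(W) are all W)
(2,2): L (options (0,2)(W), (2,1)(W), (2,0)(W), (1,1)(W) are all W)
(2,6): L (options (0,6)(W), (2,5)(W), (2,4)(W), (2,3)(W), (1,5)(W) are all W)
(3,1): L (options (1,1)(W), (0,1)(W), (3,0)(W), (2,0)(W) are all W)
(3,5): L (options (1,5)(W), (0,5)(W), (3,4)(W), (3,3)(W), (3,2)(W), (2,4)(W) are all W)
(3,9): L (options (1,9)(W), (0,9)(W), (3,8)(W), (3,7)(W), (3,6)(W), (2,8)(W) are all W)
(4,1): L (options (2,1)(W), (1,1)(W), (4,0)(W), (3,0)(W) are all W)
(4,5): L (options (2,5)(W), (1,5)(W), (4,4)(W), (4,3)(W), (4,2)(W), (3,4)(W) are all W)
(4,9): L (options (2,9)(W), (1,9)(W), (4,8)(W), (4,7)(W), (4,6)(W), (3,8)(W) are all W)
(5,3): L (options (3,3)(W), (2,3)(W), (0,3)(W), (5,2)(W), (5,1)(W), (5,0)(W), (4,2)(W) are all W)
(5,7): L (options (3,7)(W), (2,7)(W), (0,7)(W), (5,6)(W), (5,5)(W), (5,4)(W), (4,6)(W) are all W)
(6,2): L (options (4,2)(W), (3,2)(W), (1,2)(W), (6,1)(W), (6,0)(W), (5,1)(W) are all W)
(6,6): L (options (4,6)(W), (3,6)(W), (1,6)(W), (6,5)(W), (6,4)(W), (6,3)(W), (5,5)(W) are all W)
(7,0): L (options (5,0)(W), (4,0)(W), (2,0)(W) are all W)
(7,4): L (options (5,4)(W), (4,4)(W), (2,4)(W), (7,3)(W), (7,2)(W), (7,1)(W), (6,3)(W) are all W)
(7,8): L (options (5,8)(W), (4,8)(W), (2,8)(W), (7,7)(W), (7,6)(W), (7,5)(W), (6,7)(W) are all W)
(8,0): L (options (6,0)(W), (5,0)(W), (3,0)(W) are all W)
(8,4): L (options (6,4)(W), (5,4)(W), (3,4)(W), (8,3)(W), (8,2)(W), (8,1)(W), (7,3)(W) are all W)
(8,8): L (options (6,8)(W), (5,8)(W), (3,8)(W), (8,7)(W), (8,6)(W), (8,5)(W), (7,7)(W) are all W)
(9,3): L (options (7,3)(W), (6,3)(W), (4,3)(W), (9,2)(W), (9,1)(W), (9,0)(W), (8,2)(W) are all W)
(9,7): L (options (7,7)(W), (6,7)(W), (4,7)(W), (9,6)(W), (9,5)(W), (9,4)(W), (8,6)(W) are all W)
Every other cell has at least one move into one of the L cells above, so it is W.
L cells per row: a=0: 3, a=1: 3, a=2: 2, a=3: 3, a=4: 3, a=5: 2, a=6: 2, a=7: 3, a=8: 3, a=9: 2; total 26.

26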